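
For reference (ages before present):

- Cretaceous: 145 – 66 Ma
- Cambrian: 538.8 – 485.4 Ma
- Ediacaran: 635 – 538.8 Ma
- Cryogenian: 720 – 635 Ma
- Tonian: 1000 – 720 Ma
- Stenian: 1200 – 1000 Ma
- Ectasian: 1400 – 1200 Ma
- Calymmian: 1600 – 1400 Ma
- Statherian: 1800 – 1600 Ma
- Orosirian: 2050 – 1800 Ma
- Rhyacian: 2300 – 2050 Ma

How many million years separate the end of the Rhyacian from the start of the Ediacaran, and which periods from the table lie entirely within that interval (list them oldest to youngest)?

End of Rhyacian = 2050 Ma; start of Ediacaran = 635 Ma.
Gap = 2050 − 635 = 1415 Myr.
Periods wholly inside 2050–635 Ma: Orosirian (2050–1800), Statherian (1800–1600), Calymmian (1600–1400), Ectasian (1400–1200), Stenian (1200–1000), Tonian (1000–720), Cryogenian (720–635).

1415 million years; Orosirian, Statherian, Calymmian, Ectasian, Stenian, Tonian, Cryogenian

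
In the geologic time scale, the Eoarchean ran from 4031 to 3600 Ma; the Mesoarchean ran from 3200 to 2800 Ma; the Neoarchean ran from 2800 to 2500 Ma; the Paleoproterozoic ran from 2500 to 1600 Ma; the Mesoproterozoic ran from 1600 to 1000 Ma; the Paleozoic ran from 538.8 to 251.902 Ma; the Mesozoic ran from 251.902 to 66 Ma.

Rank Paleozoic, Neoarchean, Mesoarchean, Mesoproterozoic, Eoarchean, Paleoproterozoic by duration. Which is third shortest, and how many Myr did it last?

Mesoarchean, 400 million years

Start − end for each: Paleozoic 538.8 − 251.902 = 286.898; Neoarchean 2800 − 2500 = 300; Mesoarchean 3200 − 2800 = 400; Mesoproterozoic 1600 − 1000 = 600; Eoarchean 4031 − 3600 = 431; Paleoproterozoic 2500 − 1600 = 900.
Ranking these from shortest: Paleozoic < Neoarchean < Mesoarchean < Eoarchean < Mesoproterozoic < Paleoproterozoic.
Position 3 in that ranking is Mesoarchean, which lasted 400 Myr.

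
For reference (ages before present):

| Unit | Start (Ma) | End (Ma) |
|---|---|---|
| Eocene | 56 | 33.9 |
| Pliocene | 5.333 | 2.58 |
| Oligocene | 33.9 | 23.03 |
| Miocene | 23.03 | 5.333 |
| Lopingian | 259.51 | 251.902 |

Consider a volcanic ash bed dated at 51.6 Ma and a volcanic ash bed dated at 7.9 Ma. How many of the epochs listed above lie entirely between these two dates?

51.6 Ma sits inside the Eocene (56–33.9) and 7.9 Ma inside the Miocene (23.03–5.333); neither of those is wholly between the two dates.
The listed epochs lying completely between them are Oligocene — 1 in all.

1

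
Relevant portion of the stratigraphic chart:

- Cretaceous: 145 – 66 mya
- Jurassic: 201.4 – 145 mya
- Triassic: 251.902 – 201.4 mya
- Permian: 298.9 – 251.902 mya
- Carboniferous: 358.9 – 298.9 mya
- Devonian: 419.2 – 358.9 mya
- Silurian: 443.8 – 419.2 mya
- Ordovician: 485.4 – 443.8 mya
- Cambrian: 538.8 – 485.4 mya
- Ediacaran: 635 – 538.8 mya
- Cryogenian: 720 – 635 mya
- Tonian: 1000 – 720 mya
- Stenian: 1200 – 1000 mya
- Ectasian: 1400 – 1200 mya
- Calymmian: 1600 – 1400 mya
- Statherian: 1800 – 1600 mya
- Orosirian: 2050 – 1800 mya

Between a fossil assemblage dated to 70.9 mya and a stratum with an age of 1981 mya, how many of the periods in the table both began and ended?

15

1981 Ma sits inside the Orosirian (2050–1800) and 70.9 Ma inside the Cretaceous (145–66); neither of those is wholly between the two dates.
The listed periods lying completely between them are Statherian, Calymmian, Ectasian, Stenian, Tonian, Cryogenian, Ediacaran, Cambrian, Ordovician, Silurian, Devonian, Carboniferous, Permian, Triassic, Jurassic — 15 in all.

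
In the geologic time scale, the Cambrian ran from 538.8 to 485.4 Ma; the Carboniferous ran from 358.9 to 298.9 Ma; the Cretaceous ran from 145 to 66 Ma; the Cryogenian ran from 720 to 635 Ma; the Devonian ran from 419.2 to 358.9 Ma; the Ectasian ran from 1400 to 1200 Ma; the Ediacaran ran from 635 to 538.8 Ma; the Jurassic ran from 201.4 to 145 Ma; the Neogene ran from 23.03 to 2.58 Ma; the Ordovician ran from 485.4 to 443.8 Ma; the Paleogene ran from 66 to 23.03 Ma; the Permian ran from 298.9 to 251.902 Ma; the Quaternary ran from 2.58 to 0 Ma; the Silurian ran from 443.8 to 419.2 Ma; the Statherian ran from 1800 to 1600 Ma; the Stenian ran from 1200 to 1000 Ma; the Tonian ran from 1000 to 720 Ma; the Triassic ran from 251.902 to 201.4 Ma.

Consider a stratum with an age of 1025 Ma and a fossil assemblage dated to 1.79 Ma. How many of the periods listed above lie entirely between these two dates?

14

The older date is 1025 Ma and the younger is 1.79 Ma.
Periods with start < 1025 and end > 1.79 Ma: Tonian (1000–720), Cryogenian (720–635), Ediacaran (635–538.8), Cambrian (538.8–485.4), Ordovician (485.4–443.8), Silurian (443.8–419.2), Devonian (419.2–358.9), Carboniferous (358.9–298.9), Permian (298.9–251.902), Triassic (251.902–201.4), Jurassic (201.4–145), Cretaceous (145–66), Paleogene (66–23.03), Neogene (23.03–2.58).
That is 14 complete periods.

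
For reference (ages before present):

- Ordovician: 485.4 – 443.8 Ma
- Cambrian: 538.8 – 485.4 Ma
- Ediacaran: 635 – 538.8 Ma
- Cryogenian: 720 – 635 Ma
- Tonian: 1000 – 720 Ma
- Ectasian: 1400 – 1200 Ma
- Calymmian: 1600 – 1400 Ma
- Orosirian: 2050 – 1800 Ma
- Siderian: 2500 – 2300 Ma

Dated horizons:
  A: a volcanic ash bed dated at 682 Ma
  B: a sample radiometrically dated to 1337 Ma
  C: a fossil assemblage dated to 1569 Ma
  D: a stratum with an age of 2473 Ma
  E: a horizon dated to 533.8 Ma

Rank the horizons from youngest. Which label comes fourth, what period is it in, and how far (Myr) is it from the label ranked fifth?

C, in the Calymmian; 904 million years to D

Sorted youngest-first by Ma: E (533.8), A (682), B (1337), C (1569), D (2473).
The fourth youngest is C at 1569 Ma, which lies in 1600–1400 Ma: the Calymmian.
The fifth youngest is D at 2473 Ma; separation = |1569 − 2473| = 904 Myr.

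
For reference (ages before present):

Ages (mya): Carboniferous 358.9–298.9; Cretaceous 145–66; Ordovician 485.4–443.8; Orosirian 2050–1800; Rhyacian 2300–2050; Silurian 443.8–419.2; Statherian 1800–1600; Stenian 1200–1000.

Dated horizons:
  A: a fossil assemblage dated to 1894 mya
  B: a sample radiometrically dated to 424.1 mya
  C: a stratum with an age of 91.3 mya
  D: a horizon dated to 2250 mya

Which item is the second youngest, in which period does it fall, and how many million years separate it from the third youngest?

B, in the Silurian; 1469.9 million years to A

Sorted youngest-first by Ma: C (91.3), B (424.1), A (1894), D (2250).
The second youngest is B at 424.1 Ma, which lies in 443.8–419.2 Ma: the Silurian.
The third youngest is A at 1894 Ma; separation = |424.1 − 1894| = 1469.9 Myr.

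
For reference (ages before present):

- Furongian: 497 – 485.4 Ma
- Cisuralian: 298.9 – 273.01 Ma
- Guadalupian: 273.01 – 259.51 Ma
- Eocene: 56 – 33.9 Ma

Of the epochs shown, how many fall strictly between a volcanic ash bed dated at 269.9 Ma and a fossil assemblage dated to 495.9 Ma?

1

495.9 Ma sits inside the Furongian (497–485.4) and 269.9 Ma inside the Guadalupian (273.01–259.51); neither of those is wholly between the two dates.
The listed epochs lying completely between them are Cisuralian — 1 in all.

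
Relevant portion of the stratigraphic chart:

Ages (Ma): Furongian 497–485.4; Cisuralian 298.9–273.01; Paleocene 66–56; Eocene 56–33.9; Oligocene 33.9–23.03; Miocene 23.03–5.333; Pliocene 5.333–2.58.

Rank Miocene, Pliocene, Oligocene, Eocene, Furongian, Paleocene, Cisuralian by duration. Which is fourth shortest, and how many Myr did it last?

Durations: Miocene 17.697; Pliocene 2.753; Oligocene 10.87; Eocene 22.1; Furongian 11.6; Paleocene 10; Cisuralian 25.89 Myr.
Sorted shortest-first: Pliocene (2.753), Paleocene (10), Oligocene (10.87), Furongian (11.6), Miocene (17.697), Eocene (22.1), Cisuralian (25.89).
The fourth shortest is Furongian at 11.6 Myr.

Furongian, 11.6 million years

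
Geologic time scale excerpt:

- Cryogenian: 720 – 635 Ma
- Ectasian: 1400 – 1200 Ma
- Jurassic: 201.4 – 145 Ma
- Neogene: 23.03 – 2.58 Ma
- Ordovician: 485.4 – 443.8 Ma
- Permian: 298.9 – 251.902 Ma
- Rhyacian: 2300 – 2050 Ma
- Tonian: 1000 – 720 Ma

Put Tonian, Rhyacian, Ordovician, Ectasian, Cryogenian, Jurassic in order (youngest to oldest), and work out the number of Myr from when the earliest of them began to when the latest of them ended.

Jurassic, Ordovician, Cryogenian, Tonian, Ectasian, Rhyacian; total span 2155 Myr

Start ages (Ma): Rhyacian 2300, Ectasian 1400, Tonian 1000, Cryogenian 720, Ordovician 485.4, Jurassic 201.4.
Ordered youngest to oldest: Jurassic, Ordovician, Cryogenian, Tonian, Ectasian, Rhyacian.
Span = 2300 − 145 = 2155 Myr.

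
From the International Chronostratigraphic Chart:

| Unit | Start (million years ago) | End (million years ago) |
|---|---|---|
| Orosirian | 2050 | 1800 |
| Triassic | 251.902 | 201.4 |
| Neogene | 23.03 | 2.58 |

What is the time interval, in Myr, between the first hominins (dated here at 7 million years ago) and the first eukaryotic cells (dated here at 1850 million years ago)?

1843 million years

1850 − 7 = 1843 million years.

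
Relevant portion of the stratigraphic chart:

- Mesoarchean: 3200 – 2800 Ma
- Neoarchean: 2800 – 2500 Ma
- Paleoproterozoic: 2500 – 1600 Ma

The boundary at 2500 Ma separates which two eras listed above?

The Neoarchean ends at 2500 Ma and the Paleoproterozoic begins at 2500 Ma, so they share that boundary.

Neoarchean and Paleoproterozoic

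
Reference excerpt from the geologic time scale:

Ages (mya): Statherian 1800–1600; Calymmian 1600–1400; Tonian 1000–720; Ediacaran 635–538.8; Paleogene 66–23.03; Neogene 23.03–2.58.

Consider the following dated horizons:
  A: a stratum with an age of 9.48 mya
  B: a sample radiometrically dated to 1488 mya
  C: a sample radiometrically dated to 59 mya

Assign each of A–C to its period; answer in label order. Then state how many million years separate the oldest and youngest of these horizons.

A — Neogene; B — Calymmian; C — Paleogene; span 1478.52 million years

A: 9.48 Ma lies in 23.03–2.58 Ma, so Neogene.
B: 1488 Ma lies in 1600–1400 Ma, so Calymmian.
C: 59 Ma lies in 66–23.03 Ma, so Paleogene.
Oldest = 1488 Ma, youngest = 9.48 Ma → span 1478.52 Myr.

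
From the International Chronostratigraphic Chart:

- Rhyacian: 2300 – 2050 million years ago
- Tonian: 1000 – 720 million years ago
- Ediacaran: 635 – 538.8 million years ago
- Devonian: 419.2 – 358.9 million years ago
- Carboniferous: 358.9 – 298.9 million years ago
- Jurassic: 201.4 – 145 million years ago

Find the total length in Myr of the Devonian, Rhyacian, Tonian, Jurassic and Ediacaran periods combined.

Each duration: Devonian = 60.3; Rhyacian = 250; Tonian = 280; Jurassic = 56.4; Ediacaran = 96.2.
Sum: 60.3 + 250 + 280 + 56.4 + 96.2 = 742.9 Myr.

742.9 million years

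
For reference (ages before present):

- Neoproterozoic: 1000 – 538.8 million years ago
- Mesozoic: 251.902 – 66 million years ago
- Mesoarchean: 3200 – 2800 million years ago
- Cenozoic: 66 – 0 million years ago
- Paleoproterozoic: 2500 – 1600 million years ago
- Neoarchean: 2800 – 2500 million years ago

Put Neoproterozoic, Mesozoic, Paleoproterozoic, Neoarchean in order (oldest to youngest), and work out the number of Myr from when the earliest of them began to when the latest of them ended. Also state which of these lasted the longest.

Start ages (Ma): Neoarchean 2800, Paleoproterozoic 2500, Neoproterozoic 1000, Mesozoic 251.902.
Ordered oldest to youngest: Neoarchean, Paleoproterozoic, Neoproterozoic, Mesozoic.
Span = 2800 − 66 = 2734 Myr.
Durations: Paleoproterozoic 900, Mesozoic 185.902, Neoarchean 300, Neoproterozoic 461.2 → longest is Paleoproterozoic (900 Myr).

Neoarchean → Paleoproterozoic → Neoproterozoic → Mesozoic; total span 2734 Myr; longest is Paleoproterozoic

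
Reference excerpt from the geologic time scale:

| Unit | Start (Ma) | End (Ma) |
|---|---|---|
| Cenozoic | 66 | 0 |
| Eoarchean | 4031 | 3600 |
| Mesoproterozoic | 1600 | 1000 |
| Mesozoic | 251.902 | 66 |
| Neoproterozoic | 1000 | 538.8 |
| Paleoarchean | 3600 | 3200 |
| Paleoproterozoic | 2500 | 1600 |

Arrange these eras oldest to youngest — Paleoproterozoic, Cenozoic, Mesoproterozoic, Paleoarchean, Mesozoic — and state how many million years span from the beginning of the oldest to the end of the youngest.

From the excerpt: Paleoproterozoic 2500–1600; Cenozoic 66–0; Mesoproterozoic 1600–1000; Paleoarchean 3600–3200; Mesozoic 251.902–66 (Ma).
Larger Ma is earlier, so the oldest is Paleoarchean and the youngest is Cenozoic; oldest to youngest: Paleoarchean, Paleoproterozoic, Mesoproterozoic, Mesozoic, Cenozoic.
Oldest start 3600 minus youngest end 0 gives 3600 Myr overall.

Paleoarchean, Paleoproterozoic, Mesoproterozoic, Mesozoic, Cenozoic; total span 3600 Myr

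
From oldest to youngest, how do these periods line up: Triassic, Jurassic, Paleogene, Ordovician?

Ordovician, then Triassic, then Jurassic, then Paleogene

Era membership (oldest first within each) — Paleozoic: Ordovician; Mesozoic: Triassic, Jurassic; Cenozoic: Paleogene. Paleozoic precedes Mesozoic, which precedes Cenozoic. Concatenating the groups in that era order gives oldest to youngest directly.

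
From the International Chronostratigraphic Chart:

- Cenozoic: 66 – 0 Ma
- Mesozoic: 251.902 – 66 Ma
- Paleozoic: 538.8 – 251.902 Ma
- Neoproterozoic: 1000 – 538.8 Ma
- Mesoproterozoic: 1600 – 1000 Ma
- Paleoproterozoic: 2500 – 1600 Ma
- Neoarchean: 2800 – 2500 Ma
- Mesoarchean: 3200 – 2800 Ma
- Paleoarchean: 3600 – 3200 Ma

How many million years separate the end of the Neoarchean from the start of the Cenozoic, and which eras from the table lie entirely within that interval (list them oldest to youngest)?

2434 million years; Paleoproterozoic, Mesoproterozoic, Neoproterozoic, Paleozoic, Mesozoic

The Neoarchean closes at 2500 Ma and the Cenozoic opens at 66 Ma, so the interval is 2500 − 66 = 2434 Myr.
An era fits inside if it starts at or after 2500 Ma and ends at or before 66 Ma; oldest first that gives Paleoproterozoic, Mesoproterozoic, Neoproterozoic, Paleozoic, Mesozoic.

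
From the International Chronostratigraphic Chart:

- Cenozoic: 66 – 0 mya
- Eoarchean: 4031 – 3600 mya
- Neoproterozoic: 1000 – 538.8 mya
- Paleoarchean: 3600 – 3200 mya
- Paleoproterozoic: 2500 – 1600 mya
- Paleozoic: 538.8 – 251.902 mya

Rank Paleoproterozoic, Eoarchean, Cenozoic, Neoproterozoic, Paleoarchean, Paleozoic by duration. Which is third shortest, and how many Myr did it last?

Paleoarchean, 400 million years

Start − end for each: Paleoproterozoic 2500 − 1600 = 900; Eoarchean 4031 − 3600 = 431; Cenozoic 66 − 0 = 66; Neoproterozoic 1000 − 538.8 = 461.2; Paleoarchean 3600 − 3200 = 400; Paleozoic 538.8 − 251.902 = 286.898.
Ranking these from shortest: Cenozoic < Paleozoic < Paleoarchean < Eoarchean < Neoproterozoic < Paleoproterozoic.
Position 3 in that ranking is Paleoarchean, which lasted 400 Myr.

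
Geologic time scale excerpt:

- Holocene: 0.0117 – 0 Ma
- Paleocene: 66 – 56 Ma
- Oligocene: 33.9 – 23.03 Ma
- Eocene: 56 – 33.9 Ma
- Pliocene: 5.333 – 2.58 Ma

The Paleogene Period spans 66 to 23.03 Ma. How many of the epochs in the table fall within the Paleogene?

3

Epochs inside 66–23.03 Ma: Paleocene, Eocene, Oligocene — 3 in total.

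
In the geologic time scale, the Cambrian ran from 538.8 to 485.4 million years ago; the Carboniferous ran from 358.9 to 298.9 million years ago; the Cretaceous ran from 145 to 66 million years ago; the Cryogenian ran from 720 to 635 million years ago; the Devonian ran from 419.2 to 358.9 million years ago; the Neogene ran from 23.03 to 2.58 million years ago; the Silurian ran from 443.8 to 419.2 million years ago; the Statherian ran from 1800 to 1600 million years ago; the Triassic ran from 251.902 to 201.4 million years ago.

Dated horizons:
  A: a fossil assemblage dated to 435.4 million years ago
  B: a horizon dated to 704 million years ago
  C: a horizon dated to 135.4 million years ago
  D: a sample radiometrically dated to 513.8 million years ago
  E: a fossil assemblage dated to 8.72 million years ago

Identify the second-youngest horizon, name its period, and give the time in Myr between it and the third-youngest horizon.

Sorted youngest-first by Ma: E (8.72), C (135.4), A (435.4), D (513.8), B (704).
The second youngest is C at 135.4 Ma, which lies in 145–66 Ma: the Cretaceous.
The third youngest is A at 435.4 Ma; separation = |135.4 − 435.4| = 300 Myr.

C, in the Cretaceous; 300 million years to A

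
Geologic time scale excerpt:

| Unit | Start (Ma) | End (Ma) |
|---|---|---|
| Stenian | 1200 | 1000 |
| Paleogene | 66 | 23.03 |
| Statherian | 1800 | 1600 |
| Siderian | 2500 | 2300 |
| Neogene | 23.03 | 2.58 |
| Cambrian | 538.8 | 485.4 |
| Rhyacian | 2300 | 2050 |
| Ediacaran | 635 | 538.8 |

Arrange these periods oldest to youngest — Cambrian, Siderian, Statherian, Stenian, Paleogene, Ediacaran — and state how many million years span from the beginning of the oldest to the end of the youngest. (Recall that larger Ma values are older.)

Siderian → Statherian → Stenian → Ediacaran → Cambrian → Paleogene; total span 2476.97 Myr

Start ages (Ma): Siderian 2500, Statherian 1800, Stenian 1200, Ediacaran 635, Cambrian 538.8, Paleogene 66.
Ordered oldest to youngest: Siderian, Statherian, Stenian, Ediacaran, Cambrian, Paleogene.
Span = 2500 − 23.03 = 2476.97 Myr.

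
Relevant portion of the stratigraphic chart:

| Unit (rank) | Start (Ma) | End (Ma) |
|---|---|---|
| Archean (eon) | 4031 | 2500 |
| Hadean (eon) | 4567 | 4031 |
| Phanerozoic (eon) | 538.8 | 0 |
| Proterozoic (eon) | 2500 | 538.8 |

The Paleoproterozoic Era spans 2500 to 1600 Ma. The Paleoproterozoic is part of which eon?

Proterozoic

The Paleoproterozoic (2500–1600 Ma) lies entirely within 2500–538.8 Ma, the Proterozoic Eon.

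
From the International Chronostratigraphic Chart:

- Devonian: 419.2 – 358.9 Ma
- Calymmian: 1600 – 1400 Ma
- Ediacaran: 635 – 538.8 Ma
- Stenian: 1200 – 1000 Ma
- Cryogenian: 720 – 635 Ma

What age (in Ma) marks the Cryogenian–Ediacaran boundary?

635 Ma

The Cryogenian ends and the Ediacaran begins at 635 Ma.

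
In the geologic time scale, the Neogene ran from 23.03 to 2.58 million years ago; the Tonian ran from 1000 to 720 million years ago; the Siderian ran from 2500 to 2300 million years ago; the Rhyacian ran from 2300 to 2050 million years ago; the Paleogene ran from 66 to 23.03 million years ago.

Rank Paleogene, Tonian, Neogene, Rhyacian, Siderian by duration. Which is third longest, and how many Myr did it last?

Siderian, 200 million years

Start − end for each: Paleogene 66 − 23.03 = 42.97; Tonian 1000 − 720 = 280; Neogene 23.03 − 2.58 = 20.45; Rhyacian 2300 − 2050 = 250; Siderian 2500 − 2300 = 200.
Ranking these from longest: Tonian > Rhyacian > Siderian > Paleogene > Neogene.
Position 3 in that ranking is Siderian, which lasted 200 Myr.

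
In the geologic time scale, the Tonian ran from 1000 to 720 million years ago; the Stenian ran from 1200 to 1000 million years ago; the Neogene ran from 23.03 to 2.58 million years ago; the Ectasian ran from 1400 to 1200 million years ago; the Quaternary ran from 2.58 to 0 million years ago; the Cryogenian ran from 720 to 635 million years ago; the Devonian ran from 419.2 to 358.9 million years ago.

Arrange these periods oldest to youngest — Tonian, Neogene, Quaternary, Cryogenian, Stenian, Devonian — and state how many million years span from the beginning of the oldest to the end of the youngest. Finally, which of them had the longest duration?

Stenian, Tonian, Cryogenian, Devonian, Neogene, Quaternary; total span 1200 Myr; longest is Tonian

Start ages (Ma): Stenian 1200, Tonian 1000, Cryogenian 720, Devonian 419.2, Neogene 23.03, Quaternary 2.58.
Ordered oldest to youngest: Stenian, Tonian, Cryogenian, Devonian, Neogene, Quaternary.
Span = 1200 − 0 = 1200 Myr.
Durations: Cryogenian 85, Stenian 200, Tonian 280, Devonian 60.3, Quaternary 2.58, Neogene 20.45 → longest is Tonian (280 Myr).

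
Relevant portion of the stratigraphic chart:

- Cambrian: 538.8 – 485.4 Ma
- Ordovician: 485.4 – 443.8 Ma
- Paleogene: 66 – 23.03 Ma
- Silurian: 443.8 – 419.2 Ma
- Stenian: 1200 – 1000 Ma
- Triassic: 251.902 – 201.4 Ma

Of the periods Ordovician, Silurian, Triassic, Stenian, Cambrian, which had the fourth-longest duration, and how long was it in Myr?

Durations: Ordovician 41.6; Silurian 24.6; Triassic 50.502; Stenian 200; Cambrian 53.4 Myr.
Sorted longest-first: Stenian (200), Cambrian (53.4), Triassic (50.502), Ordovician (41.6), Silurian (24.6).
The fourth longest is Ordovician at 41.6 Myr.

Ordovician, 41.6 million years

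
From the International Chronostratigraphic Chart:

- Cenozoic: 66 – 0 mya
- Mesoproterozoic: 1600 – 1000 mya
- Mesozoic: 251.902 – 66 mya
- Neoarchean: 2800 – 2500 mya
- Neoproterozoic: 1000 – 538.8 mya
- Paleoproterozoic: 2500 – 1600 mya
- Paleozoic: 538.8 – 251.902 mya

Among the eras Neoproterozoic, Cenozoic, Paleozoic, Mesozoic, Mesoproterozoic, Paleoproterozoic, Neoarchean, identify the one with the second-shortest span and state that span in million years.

Durations: Neoproterozoic 461.2; Cenozoic 66; Paleozoic 286.898; Mesozoic 185.902; Mesoproterozoic 600; Paleoproterozoic 900; Neoarchean 300 Myr.
Sorted shortest-first: Cenozoic (66), Mesozoic (185.902), Paleozoic (286.898), Neoarchean (300), Neoproterozoic (461.2), Mesoproterozoic (600), Paleoproterozoic (900).
The second shortest is Mesozoic at 185.902 Myr.

Mesozoic, 185.902 million years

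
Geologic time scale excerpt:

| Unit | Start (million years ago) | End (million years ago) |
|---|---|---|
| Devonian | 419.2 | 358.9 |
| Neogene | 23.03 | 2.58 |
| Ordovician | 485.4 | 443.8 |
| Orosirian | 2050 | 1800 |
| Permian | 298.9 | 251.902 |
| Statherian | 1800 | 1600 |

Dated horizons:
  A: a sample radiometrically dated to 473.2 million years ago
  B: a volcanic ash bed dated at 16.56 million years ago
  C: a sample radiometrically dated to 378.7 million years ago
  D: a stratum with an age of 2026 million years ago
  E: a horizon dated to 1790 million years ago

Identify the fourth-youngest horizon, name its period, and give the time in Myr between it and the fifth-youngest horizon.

Sorted youngest-first by Ma: B (16.56), C (378.7), A (473.2), E (1790), D (2026).
The fourth youngest is E at 1790 Ma, which lies in 1800–1600 Ma: the Statherian.
The fifth youngest is D at 2026 Ma; separation = |1790 − 2026| = 236 Myr.

E, in the Statherian; 236 million years to D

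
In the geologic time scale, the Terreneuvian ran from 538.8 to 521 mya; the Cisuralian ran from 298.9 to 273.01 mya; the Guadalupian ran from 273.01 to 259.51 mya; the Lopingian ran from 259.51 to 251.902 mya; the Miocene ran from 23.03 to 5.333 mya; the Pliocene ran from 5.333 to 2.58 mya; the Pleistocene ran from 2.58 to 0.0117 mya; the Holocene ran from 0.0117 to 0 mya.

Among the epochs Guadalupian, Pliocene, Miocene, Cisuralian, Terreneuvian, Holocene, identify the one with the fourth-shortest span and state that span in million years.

Miocene, 17.697 million years

Durations: Guadalupian 13.5; Pliocene 2.753; Miocene 17.697; Cisuralian 25.89; Terreneuvian 17.8; Holocene 0.0117 Myr.
Sorted shortest-first: Holocene (0.0117), Pliocene (2.753), Guadalupian (13.5), Miocene (17.697), Terreneuvian (17.8), Cisuralian (25.89).
The fourth shortest is Miocene at 17.697 Myr.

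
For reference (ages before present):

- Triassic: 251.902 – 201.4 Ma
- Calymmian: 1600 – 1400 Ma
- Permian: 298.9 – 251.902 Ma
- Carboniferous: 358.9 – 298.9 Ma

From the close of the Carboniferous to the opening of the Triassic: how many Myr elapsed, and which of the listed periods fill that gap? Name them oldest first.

End of Carboniferous = 298.9 Ma; start of Triassic = 251.902 Ma.
Gap = 298.9 − 251.902 = 46.998 Myr.
Periods wholly inside 298.9–251.902 Ma: Permian (298.9–251.902).

46.998 million years; Permian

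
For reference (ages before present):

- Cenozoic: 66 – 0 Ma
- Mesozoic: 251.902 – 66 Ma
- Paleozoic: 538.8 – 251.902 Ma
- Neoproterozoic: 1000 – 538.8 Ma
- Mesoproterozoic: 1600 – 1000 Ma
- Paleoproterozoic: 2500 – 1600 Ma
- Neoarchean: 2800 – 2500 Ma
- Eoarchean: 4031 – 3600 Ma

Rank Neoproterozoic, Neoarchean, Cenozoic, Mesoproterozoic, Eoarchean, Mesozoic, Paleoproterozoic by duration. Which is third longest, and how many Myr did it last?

Neoproterozoic, 461.2 million years

Durations: Neoproterozoic 461.2; Neoarchean 300; Cenozoic 66; Mesoproterozoic 600; Eoarchean 431; Mesozoic 185.902; Paleoproterozoic 900 Myr.
Sorted longest-first: Paleoproterozoic (900), Mesoproterozoic (600), Neoproterozoic (461.2), Eoarchean (431), Neoarchean (300), Mesozoic (185.902), Cenozoic (66).
The third longest is Neoproterozoic at 461.2 Myr.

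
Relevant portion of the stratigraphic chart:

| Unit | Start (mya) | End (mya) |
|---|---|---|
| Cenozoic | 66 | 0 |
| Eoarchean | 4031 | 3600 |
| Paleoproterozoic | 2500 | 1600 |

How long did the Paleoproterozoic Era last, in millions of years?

900 million years

2500 − 1600 = 900 million years.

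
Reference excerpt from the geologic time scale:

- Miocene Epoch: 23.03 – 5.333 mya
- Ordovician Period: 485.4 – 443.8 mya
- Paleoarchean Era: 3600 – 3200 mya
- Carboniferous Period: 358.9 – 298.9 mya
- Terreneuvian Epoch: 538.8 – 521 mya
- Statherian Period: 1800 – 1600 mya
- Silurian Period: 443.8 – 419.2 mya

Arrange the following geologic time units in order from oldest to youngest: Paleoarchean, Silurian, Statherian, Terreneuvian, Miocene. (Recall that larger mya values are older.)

Read off each span (Ma): Paleoarchean 3600–3200; Silurian 443.8–419.2; Statherian 1800–1600; Terreneuvian 538.8–521; Miocene 23.03–5.333.
Larger Ma is older, so oldest→youngest is Paleoarchean, Statherian, Terreneuvian, Silurian, Miocene.

Paleoarchean, Statherian, Terreneuvian, Silurian, Miocene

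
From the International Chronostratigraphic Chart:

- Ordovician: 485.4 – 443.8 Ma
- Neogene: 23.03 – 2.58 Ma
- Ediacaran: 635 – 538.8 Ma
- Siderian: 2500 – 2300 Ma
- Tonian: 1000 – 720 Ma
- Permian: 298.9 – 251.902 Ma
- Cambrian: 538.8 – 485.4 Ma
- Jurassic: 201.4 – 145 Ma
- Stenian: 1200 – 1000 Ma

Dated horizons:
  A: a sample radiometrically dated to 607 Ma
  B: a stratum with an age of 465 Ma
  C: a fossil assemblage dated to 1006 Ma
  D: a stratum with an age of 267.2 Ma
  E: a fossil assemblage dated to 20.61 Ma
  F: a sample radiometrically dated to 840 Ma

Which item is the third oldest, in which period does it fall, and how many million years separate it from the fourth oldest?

Larger Ma means older, so oldest first: C 1006 > F 840 > A 607 > B 465 > D 267.2 > E 20.61.
Counting 3 along gives A (607 Ma); the excerpt puts that inside the Ediacaran, 635–538.8 Ma.
Next in line is B (465 Ma), and 607 − 465 = 142 Myr.

A, in the Ediacaran; 142 million years to B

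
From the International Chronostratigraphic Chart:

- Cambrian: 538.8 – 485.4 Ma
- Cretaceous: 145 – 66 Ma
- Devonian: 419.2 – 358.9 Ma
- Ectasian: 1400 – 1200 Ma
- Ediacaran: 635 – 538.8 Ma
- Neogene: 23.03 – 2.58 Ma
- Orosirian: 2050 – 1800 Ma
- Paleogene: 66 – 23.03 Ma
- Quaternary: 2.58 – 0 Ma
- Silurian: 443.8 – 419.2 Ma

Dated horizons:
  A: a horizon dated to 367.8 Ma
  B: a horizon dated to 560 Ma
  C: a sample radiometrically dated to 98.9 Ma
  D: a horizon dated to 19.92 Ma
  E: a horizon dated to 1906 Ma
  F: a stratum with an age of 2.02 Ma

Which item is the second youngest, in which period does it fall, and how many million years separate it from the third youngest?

Sorted youngest-first by Ma: F (2.02), D (19.92), C (98.9), A (367.8), B (560), E (1906).
The second youngest is D at 19.92 Ma, which lies in 23.03–2.58 Ma: the Neogene.
The third youngest is C at 98.9 Ma; separation = |19.92 − 98.9| = 78.98 Myr.

D, in the Neogene; 78.98 million years to C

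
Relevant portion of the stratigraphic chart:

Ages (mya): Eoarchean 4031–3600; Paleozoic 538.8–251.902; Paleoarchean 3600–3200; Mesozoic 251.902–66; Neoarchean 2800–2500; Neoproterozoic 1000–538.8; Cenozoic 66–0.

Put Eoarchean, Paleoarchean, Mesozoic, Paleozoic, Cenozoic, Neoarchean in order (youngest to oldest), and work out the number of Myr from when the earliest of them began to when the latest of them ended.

Cenozoic → Mesozoic → Paleozoic → Neoarchean → Paleoarchean → Eoarchean; total span 4031 Myr

Start ages (Ma): Eoarchean 4031, Paleoarchean 3600, Neoarchean 2800, Paleozoic 538.8, Mesozoic 251.902, Cenozoic 66.
Ordered youngest to oldest: Cenozoic, Mesozoic, Paleozoic, Neoarchean, Paleoarchean, Eoarchean.
Span = 4031 − 0 = 4031 Myr.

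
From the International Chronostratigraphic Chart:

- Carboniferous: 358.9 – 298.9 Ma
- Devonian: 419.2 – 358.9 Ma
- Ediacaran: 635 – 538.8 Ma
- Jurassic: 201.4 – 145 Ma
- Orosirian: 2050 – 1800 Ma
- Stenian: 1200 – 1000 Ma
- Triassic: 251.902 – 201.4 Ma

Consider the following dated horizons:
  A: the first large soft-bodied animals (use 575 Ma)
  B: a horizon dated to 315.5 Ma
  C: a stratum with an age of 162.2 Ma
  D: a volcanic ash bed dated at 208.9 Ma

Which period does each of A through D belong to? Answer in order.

A: 575 Ma lies in 635–538.8 Ma, so Ediacaran.
B: 315.5 Ma lies in 358.9–298.9 Ma, so Carboniferous.
C: 162.2 Ma lies in 201.4–145 Ma, so Jurassic.
D: 208.9 Ma lies in 251.902–201.4 Ma, so Triassic.

A — Ediacaran; B — Carboniferous; C — Jurassic; D — Triassic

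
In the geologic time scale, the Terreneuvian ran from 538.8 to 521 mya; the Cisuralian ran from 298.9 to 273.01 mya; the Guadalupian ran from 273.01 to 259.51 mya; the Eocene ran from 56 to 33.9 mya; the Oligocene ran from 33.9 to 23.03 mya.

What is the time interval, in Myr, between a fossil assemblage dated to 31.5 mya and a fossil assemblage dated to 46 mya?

46 − 31.5 = 14.5 million years.

14.5 million years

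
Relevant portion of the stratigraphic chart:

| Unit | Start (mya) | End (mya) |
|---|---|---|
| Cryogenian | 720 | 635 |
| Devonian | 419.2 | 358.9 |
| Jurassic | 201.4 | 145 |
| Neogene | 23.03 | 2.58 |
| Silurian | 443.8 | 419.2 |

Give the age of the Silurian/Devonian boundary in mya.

The Silurian ends and the Devonian begins at 419.2 mya.

419.2 mya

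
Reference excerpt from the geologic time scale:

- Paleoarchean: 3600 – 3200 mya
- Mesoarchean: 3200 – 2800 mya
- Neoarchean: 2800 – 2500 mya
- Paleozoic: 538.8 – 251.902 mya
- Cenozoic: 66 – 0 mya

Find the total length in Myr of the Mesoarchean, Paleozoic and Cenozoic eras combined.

752.898 million years

Each duration: Mesoarchean = 400; Paleozoic = 286.898; Cenozoic = 66.
Sum: 400 + 286.898 + 66 = 752.898 Myr.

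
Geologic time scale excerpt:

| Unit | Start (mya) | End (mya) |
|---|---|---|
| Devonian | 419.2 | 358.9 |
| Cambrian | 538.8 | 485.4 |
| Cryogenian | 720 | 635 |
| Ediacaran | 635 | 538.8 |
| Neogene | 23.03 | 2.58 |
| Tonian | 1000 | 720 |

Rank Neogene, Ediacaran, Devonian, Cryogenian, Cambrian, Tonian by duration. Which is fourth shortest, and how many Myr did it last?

Cryogenian, 85 million years

Start − end for each: Neogene 23.03 − 2.58 = 20.45; Ediacaran 635 − 538.8 = 96.2; Devonian 419.2 − 358.9 = 60.3; Cryogenian 720 − 635 = 85; Cambrian 538.8 − 485.4 = 53.4; Tonian 1000 − 720 = 280.
Ranking these from shortest: Neogene < Cambrian < Devonian < Cryogenian < Ediacaran < Tonian.
Position 4 in that ranking is Cryogenian, which lasted 85 Myr.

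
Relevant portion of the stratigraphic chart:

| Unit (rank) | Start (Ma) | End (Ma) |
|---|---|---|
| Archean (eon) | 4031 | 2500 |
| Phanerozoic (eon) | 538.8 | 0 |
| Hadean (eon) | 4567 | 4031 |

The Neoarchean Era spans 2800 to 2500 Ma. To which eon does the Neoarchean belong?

The Neoarchean (2800–2500 Ma) lies entirely within 4031–2500 Ma, the Archean Eon.

Archean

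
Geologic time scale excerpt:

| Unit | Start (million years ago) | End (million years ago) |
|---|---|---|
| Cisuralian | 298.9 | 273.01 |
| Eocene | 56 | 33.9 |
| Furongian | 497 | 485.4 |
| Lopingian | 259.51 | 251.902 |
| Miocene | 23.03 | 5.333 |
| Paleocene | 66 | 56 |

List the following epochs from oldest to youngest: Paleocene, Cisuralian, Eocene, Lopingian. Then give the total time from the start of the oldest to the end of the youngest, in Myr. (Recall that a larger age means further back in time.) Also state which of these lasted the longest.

From the excerpt: Paleocene 66–56; Cisuralian 298.9–273.01; Eocene 56–33.9; Lopingian 259.51–251.902 (Ma).
Larger Ma is earlier, so the oldest is Cisuralian and the youngest is Eocene; oldest to youngest: Cisuralian, Lopingian, Paleocene, Eocene.
Oldest start 298.9 minus youngest end 33.9 gives 265 Myr overall.
Individual lengths (start − end): Lopingian 7.608; Paleocene 10; Eocene 22.1; Cisuralian 25.89. The largest is Cisuralian at 25.89 Myr.

Cisuralian, Lopingian, Paleocene, Eocene; total span 265 Myr; longest is Cisuralian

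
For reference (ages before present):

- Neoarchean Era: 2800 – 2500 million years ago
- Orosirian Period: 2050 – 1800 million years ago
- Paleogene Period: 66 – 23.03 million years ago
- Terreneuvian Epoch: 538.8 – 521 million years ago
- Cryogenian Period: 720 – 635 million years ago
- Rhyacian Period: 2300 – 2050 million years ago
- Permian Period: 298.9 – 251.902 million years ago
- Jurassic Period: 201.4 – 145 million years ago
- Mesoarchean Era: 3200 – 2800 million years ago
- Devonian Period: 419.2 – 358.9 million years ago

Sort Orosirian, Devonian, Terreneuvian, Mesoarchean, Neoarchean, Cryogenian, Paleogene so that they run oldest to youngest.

Read off each span (Ma): Orosirian 2050–1800; Devonian 419.2–358.9; Terreneuvian 538.8–521; Mesoarchean 3200–2800; Neoarchean 2800–2500; Cryogenian 720–635; Paleogene 66–23.03.
Larger Ma is older, so oldest→youngest is Mesoarchean, Neoarchean, Orosirian, Cryogenian, Terreneuvian, Devonian, Paleogene.

Mesoarchean → Neoarchean → Orosirian → Cryogenian → Terreneuvian → Devonian → Paleogene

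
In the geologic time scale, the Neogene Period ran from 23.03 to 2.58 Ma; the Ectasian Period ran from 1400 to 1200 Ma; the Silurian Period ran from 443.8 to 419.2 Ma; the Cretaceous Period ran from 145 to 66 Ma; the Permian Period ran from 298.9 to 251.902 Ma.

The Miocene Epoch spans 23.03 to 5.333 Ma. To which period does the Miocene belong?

The Miocene (23.03–5.333 Ma) lies entirely within 23.03–2.58 Ma, the Neogene Period.

Neogene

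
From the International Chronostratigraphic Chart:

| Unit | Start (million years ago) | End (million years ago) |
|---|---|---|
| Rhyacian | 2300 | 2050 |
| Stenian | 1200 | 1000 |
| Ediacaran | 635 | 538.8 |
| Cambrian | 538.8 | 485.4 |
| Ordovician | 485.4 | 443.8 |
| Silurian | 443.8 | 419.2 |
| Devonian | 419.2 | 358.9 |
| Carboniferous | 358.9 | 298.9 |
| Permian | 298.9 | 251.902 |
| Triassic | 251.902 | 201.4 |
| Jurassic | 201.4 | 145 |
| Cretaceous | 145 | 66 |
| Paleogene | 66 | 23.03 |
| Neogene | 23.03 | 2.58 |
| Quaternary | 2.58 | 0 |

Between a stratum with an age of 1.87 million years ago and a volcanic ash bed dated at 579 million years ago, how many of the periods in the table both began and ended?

579 Ma sits inside the Ediacaran (635–538.8) and 1.87 Ma inside the Quaternary (2.58–0); neither of those is wholly between the two dates.
The listed periods lying completely between them are Cambrian, Ordovician, Silurian, Devonian, Carboniferous, Permian, Triassic, Jurassic, Cretaceous, Paleogene, Neogene — 11 in all.

11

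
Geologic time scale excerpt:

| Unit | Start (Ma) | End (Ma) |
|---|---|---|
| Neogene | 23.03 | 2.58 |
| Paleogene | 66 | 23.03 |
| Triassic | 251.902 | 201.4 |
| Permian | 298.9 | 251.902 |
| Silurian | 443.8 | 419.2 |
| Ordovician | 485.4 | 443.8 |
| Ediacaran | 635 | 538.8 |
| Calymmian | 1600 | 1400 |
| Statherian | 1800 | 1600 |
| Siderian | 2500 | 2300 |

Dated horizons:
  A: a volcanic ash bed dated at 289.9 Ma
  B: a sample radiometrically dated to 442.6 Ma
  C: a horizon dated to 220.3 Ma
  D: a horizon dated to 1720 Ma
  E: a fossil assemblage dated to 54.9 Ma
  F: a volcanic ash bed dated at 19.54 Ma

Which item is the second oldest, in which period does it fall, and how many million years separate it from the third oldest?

B, in the Silurian; 152.7 million years to A

Larger Ma means older, so oldest first: D 1720 > B 442.6 > A 289.9 > C 220.3 > E 54.9 > F 19.54.
Counting 2 along gives B (442.6 Ma); the excerpt puts that inside the Silurian, 443.8–419.2 Ma.
Next in line is A (289.9 Ma), and 442.6 − 289.9 = 152.7 Myr.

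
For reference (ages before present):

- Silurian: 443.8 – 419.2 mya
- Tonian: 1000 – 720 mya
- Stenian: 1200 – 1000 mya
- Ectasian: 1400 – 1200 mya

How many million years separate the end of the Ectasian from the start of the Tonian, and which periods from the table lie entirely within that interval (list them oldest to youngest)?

The Ectasian closes at 1200 Ma and the Tonian opens at 1000 Ma, so the interval is 1200 − 1000 = 200 Myr.
A period fits inside if it starts at or after 1200 Ma and ends at or before 1000 Ma; oldest first that gives Stenian.

200 million years; Stenian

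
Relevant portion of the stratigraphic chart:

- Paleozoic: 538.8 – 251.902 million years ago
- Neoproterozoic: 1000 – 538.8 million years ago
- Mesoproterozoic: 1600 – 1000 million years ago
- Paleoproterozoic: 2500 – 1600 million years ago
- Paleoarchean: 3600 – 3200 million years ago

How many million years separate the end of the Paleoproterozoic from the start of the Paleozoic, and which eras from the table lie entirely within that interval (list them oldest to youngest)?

End of Paleoproterozoic = 1600 Ma; start of Paleozoic = 538.8 Ma.
Gap = 1600 − 538.8 = 1061.2 Myr.
Eras wholly inside 1600–538.8 Ma: Mesoproterozoic (1600–1000), Neoproterozoic (1000–538.8).

1061.2 million years; Mesoproterozoic, Neoproterozoic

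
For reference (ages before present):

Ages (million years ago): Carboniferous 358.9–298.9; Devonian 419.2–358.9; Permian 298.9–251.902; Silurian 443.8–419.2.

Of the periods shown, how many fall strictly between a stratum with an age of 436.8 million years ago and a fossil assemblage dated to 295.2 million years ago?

2

436.8 Ma sits inside the Silurian (443.8–419.2) and 295.2 Ma inside the Permian (298.9–251.902); neither of those is wholly between the two dates.
The listed periods lying completely between them are Devonian, Carboniferous — 2 in all.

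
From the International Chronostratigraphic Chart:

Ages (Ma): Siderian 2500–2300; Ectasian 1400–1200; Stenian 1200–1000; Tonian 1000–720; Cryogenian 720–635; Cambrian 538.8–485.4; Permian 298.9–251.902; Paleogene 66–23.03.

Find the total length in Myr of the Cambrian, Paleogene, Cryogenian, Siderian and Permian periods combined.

428.368 million years

Duration is start − end for each: (538.8 − 485.4) + (66 − 23.03) + (720 − 635) + (2500 − 2300) + (298.9 − 251.902).
That is 53.4 + 42.97 + 85 + 200 + 46.998, which totals 428.368 million years.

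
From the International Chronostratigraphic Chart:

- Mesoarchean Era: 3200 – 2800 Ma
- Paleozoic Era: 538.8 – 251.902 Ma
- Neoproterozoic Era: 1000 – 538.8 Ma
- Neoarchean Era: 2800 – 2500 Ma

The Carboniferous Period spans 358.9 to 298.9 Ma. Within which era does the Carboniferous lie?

Paleozoic

The Carboniferous (358.9–298.9 Ma) lies entirely within 538.8–251.902 Ma, the Paleozoic Era.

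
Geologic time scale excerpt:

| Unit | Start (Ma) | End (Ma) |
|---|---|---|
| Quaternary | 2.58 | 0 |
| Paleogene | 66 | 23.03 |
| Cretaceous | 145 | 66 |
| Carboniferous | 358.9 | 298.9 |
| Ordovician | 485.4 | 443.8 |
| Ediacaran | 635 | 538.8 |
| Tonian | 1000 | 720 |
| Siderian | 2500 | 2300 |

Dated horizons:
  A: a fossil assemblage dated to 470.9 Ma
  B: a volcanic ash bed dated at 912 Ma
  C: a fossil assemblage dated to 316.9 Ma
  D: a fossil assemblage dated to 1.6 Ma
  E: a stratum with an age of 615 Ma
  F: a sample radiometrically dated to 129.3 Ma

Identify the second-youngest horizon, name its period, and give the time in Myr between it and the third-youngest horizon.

Sorted youngest-first by Ma: D (1.6), F (129.3), C (316.9), A (470.9), E (615), B (912).
The second youngest is F at 129.3 Ma, which lies in 145–66 Ma: the Cretaceous.
The third youngest is C at 316.9 Ma; separation = |129.3 − 316.9| = 187.6 Myr.

F, in the Cretaceous; 187.6 million years to C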